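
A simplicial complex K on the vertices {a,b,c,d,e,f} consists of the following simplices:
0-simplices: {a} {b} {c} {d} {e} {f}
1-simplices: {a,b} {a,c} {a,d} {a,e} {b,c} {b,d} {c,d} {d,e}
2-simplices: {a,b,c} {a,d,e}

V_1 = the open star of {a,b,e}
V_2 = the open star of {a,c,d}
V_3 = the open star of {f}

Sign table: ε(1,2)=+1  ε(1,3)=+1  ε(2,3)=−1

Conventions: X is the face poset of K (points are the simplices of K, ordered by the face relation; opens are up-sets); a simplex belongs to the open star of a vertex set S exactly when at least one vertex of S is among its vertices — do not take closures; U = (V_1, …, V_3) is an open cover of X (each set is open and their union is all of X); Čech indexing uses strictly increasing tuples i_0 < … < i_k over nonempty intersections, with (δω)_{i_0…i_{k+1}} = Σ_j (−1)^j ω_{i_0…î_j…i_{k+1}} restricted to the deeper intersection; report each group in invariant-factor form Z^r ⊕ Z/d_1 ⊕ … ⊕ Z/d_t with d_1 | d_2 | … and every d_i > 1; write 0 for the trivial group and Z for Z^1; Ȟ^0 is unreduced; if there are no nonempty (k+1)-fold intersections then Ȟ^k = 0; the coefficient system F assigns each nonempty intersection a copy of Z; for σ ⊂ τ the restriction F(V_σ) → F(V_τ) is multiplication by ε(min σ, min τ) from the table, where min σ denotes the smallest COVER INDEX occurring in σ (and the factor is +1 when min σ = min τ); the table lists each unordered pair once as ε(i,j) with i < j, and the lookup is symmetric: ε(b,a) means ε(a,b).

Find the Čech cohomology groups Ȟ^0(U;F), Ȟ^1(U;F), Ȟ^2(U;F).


nerve simplices:
  V1={{a},{b},{e},{a,b},{a,c},{a,d},{a,e},{b,c},{b,d},{d,e},{a,b,c},{a,d,e}} V2={{a},{c},{d},{a,b},{a,c},{a,d},{a,e},{b,c},{b,d},{c,d},{d,e},{a,b,c},{a,d,e}} V3={{f}}
  V12={{a},{a,b},{a,c},{a,d},{a,e},{b,c},{b,d},{d,e},{a,b,c},{a,d,e}}
C dims 3,1; δ0: rk 1, SNF 1^1
degree 0: 3−1−0 = 2 → Ȟ^0 ≅ Z^2
degree 1: 1−0−1 = 0 → Ȟ^1 ≅ 0
degree 2: 0−0−0 = 0 → Ȟ^2 ≅ 0

Ȟ^0 ≅ Z^2, Ȟ^1 ≅ 0 and Ȟ^2 ≅ 0


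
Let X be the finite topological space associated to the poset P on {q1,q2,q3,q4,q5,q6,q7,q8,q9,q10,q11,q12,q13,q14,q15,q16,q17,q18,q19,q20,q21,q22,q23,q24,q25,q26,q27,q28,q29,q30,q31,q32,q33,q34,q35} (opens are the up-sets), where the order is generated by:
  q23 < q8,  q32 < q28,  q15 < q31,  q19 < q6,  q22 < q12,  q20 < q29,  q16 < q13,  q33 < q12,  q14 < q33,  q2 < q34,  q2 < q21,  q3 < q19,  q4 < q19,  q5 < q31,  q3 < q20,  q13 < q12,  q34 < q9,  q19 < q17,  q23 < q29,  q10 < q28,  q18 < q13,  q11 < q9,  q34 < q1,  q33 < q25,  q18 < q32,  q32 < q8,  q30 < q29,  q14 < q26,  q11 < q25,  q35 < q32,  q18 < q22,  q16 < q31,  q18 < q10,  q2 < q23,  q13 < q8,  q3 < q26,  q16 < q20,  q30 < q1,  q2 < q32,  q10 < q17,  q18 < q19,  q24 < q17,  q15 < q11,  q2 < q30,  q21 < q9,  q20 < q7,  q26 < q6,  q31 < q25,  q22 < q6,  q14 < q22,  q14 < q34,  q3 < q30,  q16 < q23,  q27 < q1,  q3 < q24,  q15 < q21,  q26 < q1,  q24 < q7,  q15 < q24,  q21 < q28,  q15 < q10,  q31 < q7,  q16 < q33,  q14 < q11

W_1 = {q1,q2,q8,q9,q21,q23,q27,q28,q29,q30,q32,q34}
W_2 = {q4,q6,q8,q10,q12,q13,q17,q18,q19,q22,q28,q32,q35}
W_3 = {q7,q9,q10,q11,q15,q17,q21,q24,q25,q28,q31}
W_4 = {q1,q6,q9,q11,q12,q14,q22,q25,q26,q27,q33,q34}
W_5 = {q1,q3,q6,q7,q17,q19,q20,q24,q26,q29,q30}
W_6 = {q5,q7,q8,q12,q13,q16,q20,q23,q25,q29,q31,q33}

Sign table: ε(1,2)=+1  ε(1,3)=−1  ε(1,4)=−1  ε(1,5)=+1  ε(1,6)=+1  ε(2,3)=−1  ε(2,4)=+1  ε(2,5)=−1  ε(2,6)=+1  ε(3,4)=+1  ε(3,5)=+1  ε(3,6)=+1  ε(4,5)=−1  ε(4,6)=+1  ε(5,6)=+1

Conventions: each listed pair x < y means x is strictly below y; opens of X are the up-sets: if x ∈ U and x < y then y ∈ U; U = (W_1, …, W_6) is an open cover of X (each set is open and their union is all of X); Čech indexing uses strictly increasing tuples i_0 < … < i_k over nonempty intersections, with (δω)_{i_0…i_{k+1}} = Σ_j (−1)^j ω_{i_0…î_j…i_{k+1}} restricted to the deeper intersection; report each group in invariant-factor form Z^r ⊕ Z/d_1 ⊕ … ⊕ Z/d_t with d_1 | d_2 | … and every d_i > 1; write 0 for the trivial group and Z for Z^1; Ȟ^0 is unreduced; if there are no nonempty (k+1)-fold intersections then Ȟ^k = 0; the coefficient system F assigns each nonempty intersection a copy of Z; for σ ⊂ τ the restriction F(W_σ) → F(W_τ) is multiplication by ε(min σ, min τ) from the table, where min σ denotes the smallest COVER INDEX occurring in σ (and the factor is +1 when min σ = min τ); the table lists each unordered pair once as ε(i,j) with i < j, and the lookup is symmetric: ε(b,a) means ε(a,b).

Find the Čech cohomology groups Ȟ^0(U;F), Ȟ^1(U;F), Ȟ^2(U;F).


nerve simplices:
  W12={q8,q28,q32} W13={q9,q21,q28} W14={q1,q9,q27,q34} W15={q1,q29,q30} W16={q8,q23,q29} W23={q10,q17,q28} W24={q6,q12,q22} W25={q6,q17,q19} W26={q8,q12,q13} W34={q9,q11,q25} W35={q7,q17,q24} W36={q7,q25,q31} W45={q1,q6,q26} W46={q12,q25,q33} W56={q7,q20,q29}
  W123={q28} W126={q8} W134={q9} W145={q1} W156={q29} W235={q17} W245={q6} W246={q12} W346={q25} W356={q7}
C dims 6,15,10; δ0: rk 6, SNF 1^5·2; δ1: rk 9, SNF 1^9
degree 0: 6−6−0 = 0 → Ȟ^0 ≅ 0
degree 1: 15−9−6 = 0 plus torsion [2] → Ȟ^1 ≅ Z/2
degree 2: 10−0−9 = 1 → Ȟ^2 ≅ Z

Ȟ^0 = 0; Ȟ^1 = Z/2; Ȟ^2 = Z


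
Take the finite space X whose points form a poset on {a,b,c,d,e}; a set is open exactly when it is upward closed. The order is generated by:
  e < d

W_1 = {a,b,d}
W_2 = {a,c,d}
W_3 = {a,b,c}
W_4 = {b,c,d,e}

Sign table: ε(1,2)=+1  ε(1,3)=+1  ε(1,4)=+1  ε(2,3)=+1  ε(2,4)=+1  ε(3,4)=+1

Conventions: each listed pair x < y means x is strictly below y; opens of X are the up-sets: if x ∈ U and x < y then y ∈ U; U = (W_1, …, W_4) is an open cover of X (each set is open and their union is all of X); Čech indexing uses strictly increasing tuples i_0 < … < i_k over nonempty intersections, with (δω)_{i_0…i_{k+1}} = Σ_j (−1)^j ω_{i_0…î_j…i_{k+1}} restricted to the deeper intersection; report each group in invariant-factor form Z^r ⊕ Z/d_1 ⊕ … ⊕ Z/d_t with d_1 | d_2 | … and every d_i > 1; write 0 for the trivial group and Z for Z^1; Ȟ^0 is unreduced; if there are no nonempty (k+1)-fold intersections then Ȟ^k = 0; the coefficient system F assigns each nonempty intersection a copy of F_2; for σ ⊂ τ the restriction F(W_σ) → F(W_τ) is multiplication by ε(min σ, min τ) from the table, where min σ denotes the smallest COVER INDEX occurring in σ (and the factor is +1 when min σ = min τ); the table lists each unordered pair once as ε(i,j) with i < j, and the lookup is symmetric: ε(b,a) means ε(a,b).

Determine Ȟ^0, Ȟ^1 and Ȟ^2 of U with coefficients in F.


Ȟ^0 ≅ Z/2, Ȟ^1 ≅ 0, Ȟ^2 ≅ Z/2

nonempty overlaps:
  W12={a,d} W13={a,b} W14={b,d} W23={a,c} W24={c,d} W34={b,c}
  W123={a} W124={d} W134={b} W234={c}
C dims 4,6,4; δ0: rk_F2 3; δ1: rk_F2 3
degree 0: 4−3−0 = 1 → Ȟ^0 ≅ Z/2
degree 1: 6−3−3 = 0 → Ȟ^1 ≅ 0
degree 2: 4−0−3 = 1 → Ȟ^2 ≅ Z/2


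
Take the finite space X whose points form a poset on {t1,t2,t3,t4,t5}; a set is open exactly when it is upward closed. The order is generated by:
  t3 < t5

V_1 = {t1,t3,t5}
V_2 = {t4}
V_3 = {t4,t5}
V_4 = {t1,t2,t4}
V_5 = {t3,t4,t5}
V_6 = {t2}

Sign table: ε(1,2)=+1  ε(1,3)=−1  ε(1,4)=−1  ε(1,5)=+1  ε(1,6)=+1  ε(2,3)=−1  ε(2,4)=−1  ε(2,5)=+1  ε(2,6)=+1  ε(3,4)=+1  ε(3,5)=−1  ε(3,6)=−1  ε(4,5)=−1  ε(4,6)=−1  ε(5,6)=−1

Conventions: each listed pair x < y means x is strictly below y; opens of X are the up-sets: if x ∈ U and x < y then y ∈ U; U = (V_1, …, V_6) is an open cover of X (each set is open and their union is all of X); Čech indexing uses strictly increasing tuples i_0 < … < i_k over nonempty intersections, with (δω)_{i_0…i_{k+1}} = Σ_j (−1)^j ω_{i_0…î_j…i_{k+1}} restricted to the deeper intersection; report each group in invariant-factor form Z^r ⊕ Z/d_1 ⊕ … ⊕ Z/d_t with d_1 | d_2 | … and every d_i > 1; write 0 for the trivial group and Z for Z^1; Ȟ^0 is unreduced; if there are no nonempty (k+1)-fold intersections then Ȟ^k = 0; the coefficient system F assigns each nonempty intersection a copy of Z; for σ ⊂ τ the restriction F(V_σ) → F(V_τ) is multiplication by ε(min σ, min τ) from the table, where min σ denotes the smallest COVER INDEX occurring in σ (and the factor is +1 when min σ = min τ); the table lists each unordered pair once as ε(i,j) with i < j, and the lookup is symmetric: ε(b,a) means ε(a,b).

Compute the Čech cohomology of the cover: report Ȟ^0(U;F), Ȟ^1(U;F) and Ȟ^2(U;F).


Ȟ^0 = Z; Ȟ^1 = Z; Ȟ^2 = 0

nerve of the cover:
  V13={t5} V14={t1} V15={t3,t5} V23={t4} V24={t4} V25={t4} V34={t4} V35={t4,t5} V45={t4} V46={t2}
  V135={t5} V234={t4} V235={t4} V245={t4} V345={t4}
  V2345={t4}
C dims 6,10,5,1; δ0: rk 5, SNF 1^5; δ1: rk 4, SNF 1^4; δ2: rk 1, SNF 1^1
Ȟ^0 = (6 − 5) − 0 = 1, so Ȟ^0 ≅ Z
Ȟ^1 = (10 − 4) − 5 = 1, so Ȟ^1 ≅ Z
Ȟ^2 = (5 − 1) − 4 = 0, so Ȟ^2 ≅ 0


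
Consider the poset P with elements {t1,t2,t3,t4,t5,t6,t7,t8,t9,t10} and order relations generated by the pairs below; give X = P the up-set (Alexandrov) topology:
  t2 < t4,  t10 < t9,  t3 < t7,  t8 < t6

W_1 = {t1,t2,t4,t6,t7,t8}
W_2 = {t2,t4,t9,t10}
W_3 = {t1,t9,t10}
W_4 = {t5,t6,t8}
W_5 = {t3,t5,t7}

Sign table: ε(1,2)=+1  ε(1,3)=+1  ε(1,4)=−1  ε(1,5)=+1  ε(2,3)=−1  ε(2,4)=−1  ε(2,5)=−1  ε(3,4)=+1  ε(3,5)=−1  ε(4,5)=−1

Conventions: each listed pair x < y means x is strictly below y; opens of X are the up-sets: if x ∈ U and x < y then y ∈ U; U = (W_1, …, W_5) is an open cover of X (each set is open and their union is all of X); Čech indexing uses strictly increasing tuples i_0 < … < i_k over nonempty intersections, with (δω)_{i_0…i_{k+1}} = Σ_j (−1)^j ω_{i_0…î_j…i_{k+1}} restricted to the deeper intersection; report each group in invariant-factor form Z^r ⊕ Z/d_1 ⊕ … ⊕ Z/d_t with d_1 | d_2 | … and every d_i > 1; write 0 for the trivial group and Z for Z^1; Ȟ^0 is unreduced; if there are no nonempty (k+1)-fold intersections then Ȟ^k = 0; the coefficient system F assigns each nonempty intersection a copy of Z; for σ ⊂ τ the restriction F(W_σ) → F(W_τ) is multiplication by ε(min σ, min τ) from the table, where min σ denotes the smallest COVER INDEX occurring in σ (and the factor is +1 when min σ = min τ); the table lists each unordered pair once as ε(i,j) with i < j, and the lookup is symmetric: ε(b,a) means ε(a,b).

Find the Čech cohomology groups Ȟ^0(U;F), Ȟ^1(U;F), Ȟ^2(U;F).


nonempty overlaps:
  W12={t2,t4} W13={t1} W14={t6,t8} W15={t7} W23={t9,t10} W45={t5}
C dims 5,6; δ0: rk 5, SNF 1^4·2
degree 0: 5−5−0 = 0 → Ȟ^0 ≅ 0
degree 1: 6−0−5 = 1 plus torsion [2] → Ȟ^1 ≅ Z ⊕ Z/2
degree 2: 0−0−0 = 0 → Ȟ^2 ≅ 0

Ȟ^0 = 0, Ȟ^1 = Z ⊕ Z/2, Ȟ^2 = 0


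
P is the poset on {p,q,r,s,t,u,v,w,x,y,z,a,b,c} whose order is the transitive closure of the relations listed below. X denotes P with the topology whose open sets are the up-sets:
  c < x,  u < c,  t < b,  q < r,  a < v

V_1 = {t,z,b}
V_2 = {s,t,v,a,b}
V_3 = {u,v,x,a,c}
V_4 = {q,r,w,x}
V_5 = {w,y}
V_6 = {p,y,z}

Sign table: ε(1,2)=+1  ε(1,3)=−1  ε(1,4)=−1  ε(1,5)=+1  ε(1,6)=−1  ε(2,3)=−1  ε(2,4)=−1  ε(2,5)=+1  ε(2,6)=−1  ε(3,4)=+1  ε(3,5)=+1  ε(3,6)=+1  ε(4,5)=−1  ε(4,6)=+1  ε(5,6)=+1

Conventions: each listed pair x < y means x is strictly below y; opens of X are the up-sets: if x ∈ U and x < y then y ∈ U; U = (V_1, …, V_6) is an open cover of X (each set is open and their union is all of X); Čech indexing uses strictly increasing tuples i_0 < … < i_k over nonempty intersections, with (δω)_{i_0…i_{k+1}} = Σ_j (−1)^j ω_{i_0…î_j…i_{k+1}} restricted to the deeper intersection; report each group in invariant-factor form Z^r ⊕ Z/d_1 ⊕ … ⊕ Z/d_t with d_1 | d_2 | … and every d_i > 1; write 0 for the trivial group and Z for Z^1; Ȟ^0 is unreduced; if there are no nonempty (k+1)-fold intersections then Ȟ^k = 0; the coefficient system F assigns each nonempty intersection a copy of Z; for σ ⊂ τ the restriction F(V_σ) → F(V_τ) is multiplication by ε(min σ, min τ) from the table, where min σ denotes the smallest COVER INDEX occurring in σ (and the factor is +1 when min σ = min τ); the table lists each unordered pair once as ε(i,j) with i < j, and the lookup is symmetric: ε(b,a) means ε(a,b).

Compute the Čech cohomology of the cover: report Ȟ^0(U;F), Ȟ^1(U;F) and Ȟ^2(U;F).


nerve simplices:
  V12={t,b} V16={z} V23={v,a} V34={x} V45={w} V56={y}
C dims 6,6; δ0: rk 6, SNF 1^5·2
degree 0: 6−6−0 = 0 → Ȟ^0 ≅ 0
degree 1: 6−0−6 = 0 plus torsion [2] → Ȟ^1 ≅ Z/2
degree 2: 0−0−0 = 0 → Ȟ^2 ≅ 0

Ȟ^0 ≅ 0, Ȟ^1 ≅ Z/2, Ȟ^2 ≅ 0


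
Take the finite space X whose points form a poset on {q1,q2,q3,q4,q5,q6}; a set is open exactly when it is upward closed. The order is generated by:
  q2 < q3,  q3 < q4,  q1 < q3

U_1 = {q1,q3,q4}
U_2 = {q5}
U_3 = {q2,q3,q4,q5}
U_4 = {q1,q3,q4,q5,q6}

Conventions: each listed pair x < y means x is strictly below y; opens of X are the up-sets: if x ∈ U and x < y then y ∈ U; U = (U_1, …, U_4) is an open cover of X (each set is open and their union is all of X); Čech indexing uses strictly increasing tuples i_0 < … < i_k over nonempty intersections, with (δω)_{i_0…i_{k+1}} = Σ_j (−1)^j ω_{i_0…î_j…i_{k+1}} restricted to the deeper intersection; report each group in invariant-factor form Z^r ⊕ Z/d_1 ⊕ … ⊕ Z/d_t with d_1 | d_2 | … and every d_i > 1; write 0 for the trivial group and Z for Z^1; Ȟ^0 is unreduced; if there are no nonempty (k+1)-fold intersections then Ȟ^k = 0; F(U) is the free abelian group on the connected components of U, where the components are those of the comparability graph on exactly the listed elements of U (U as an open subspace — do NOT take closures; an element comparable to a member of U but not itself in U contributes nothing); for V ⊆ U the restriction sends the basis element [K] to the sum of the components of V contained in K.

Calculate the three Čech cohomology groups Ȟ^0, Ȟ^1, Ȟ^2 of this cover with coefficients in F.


Ȟ^0 ≅ Z^3; Ȟ^1 ≅ 0; Ȟ^2 ≅ 0

nonempty overlaps:
  U13={q3,q4} U14={q1,q3,q4} U23={q5} U24={q5} U34={q3,q4,q5}
  U134={q3,q4} U234={q5}
components per intersection:
  U1: {q1,q3,q4}
  U2: {q5}
  U3: {q2,q3,q4} {q5}
  U4: {q1,q3,q4} {q5} {q6}
  U13: {q3,q4}
  U14: {q1,q3,q4}
  U23: {q5}
  U24: {q5}
  U34: {q3,q4} {q5}
  U134: {q3,q4}
  U234: {q5}
C dims 7,6,2; δ0: rk 4, SNF 1^4; δ1: rk 2, SNF 1^2
degree 0: 7−4−0 = 3 → Ȟ^0 ≅ Z^3
degree 1: 6−2−4 = 0 → Ȟ^1 ≅ 0
degree 2: 2−0−2 = 0 → Ȟ^2 ≅ 0


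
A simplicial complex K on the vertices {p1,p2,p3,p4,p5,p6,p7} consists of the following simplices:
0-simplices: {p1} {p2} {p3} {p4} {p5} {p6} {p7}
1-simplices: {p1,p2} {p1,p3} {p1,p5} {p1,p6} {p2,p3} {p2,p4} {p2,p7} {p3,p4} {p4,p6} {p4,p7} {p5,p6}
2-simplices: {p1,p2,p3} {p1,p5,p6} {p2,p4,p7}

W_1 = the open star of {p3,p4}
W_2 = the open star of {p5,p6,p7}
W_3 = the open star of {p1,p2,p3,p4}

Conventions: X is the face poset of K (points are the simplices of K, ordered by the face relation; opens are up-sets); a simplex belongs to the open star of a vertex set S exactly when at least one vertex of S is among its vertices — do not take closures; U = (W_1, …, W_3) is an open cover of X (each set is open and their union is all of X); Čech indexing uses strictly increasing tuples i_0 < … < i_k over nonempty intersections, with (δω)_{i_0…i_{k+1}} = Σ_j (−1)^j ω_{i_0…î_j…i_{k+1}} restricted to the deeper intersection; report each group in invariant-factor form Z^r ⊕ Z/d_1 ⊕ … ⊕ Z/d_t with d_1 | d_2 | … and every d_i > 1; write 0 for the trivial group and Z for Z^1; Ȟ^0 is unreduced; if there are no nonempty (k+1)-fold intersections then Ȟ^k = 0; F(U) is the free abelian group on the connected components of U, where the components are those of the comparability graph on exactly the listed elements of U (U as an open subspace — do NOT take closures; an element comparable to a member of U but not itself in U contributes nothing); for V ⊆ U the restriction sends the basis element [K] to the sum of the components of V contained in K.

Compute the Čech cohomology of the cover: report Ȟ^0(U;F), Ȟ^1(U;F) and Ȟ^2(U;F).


Ȟ^0 = Z, Ȟ^1 = Z, Ȟ^2 = 0

nerve of the cover:
  W1={{p3},{p4},{p1,p3},{p2,p3},{p2,p4},{p3,p4},{p4,p6},{p4,p7},{p1,p2,p3},{p2,p4,p7}} W2={{p5},{p6},{p7},{p1,p5},{p1,p6},{p2,p7},{p4,p6},{p4,p7},{p5,p6},{p1,p5,p6},{p2,p4,p7}} W3={{p1},{p2},{p3},{p4},{p1,p2},{p1,p3},{p1,p5},{p1,p6},{p2,p3},{p2,p4},{p2,p7},{p3,p4},{p4,p6},{p4,p7},{p1,p2,p3},{p1,p5,p6},{p2,p4,p7}}
  W12={{p4,p6},{p4,p7},{p2,p4,p7}} W13={{p3},{p4},{p1,p3},{p2,p3},{p2,p4},{p3,p4},{p4,p6},{p4,p7},{p1,p2,p3},{p2,p4,p7}} W23={{p1,p5},{p1,p6},{p2,p7},{p4,p6},{p4,p7},{p1,p5,p6},{p2,p4,p7}}
  W123={{p4,p6},{p4,p7},{p2,p4,p7}}
components per intersection:
  W1: {{p3},{p4},{p1,p3},{p2,p3},{p2,p4},{p3,p4},{p4,p6},{p4,p7},{p1,p2,p3},{p2,p4,p7}}
  W2: {{p5},{p6},{p1,p5},{p1,p6},{p4,p6},{p5,p6},{p1,p5,p6}} {{p7},{p2,p7},{p4,p7},{p2,p4,p7}}
  W3: {{p1},{p2},{p3},{p4},{p1,p2},{p1,p3},{p1,p5},{p1,p6},{p2,p3},{p2,p4},{p2,p7},{p3,p4},{p4,p6},{p4,p7},{p1,p2,p3},{p1,p5,p6},{p2,p4,p7}}
  W12: {{p4,p6}} {{p4,p7},{p2,p4,p7}}
  W13: {{p3},{p4},{p1,p3},{p2,p3},{p2,p4},{p3,p4},{p4,p6},{p4,p7},{p1,p2,p3},{p2,p4,p7}}
  W23: {{p1,p5},{p1,p6},{p1,p5,p6}} {{p2,p7},{p4,p7},{p2,p4,p7}} {{p4,p6}}
  W123: {{p4,p6}} {{p4,p7},{p2,p4,p7}}
C dims 4,6,2; δ0: rk 3, SNF 1^3; δ1: rk 2, SNF 1^2
Ȟ^0 = (4 − 3) − 0 = 1, so Ȟ^0 ≅ Z
Ȟ^1 = (6 − 2) − 3 = 1, so Ȟ^1 ≅ Z
Ȟ^2 = (2 − 0) − 2 = 0, so Ȟ^2 ≅ 0


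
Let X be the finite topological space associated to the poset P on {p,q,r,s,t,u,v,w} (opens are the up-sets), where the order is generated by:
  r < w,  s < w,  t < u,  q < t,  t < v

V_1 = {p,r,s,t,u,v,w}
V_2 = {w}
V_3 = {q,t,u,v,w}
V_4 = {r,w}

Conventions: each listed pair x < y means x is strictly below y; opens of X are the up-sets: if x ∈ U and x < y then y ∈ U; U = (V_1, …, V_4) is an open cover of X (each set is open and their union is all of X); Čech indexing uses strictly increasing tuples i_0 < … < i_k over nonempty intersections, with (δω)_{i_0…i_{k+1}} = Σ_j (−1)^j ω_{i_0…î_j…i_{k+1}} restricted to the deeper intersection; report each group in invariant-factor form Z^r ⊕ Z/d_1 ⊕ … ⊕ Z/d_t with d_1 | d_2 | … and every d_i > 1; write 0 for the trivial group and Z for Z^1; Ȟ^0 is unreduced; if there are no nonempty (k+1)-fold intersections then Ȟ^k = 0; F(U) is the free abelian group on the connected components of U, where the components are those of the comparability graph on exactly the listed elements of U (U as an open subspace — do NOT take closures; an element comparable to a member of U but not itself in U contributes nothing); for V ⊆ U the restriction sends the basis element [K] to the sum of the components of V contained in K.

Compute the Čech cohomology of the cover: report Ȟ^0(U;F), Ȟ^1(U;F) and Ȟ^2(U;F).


nonempty intersections:
  V12={w} V13={t,u,v,w} V14={r,w} V23={w} V24={w} V34={w}
  V123={w} V124={w} V134={w} V234={w}
  V1234={w}
components per intersection:
  V1: {p} {r,s,w} {t,u,v}
  V2: {w}
  V3: {q,t,u,v} {w}
  V4: {r,w}
  V12: {w}
  V13: {t,u,v} {w}
  V14: {r,w}
  V23: {w}
  V24: {w}
  V34: {w}
  V123: {w}
  V124: {w}
  V134: {w}
  V234: {w}
  V1234: {w}
C dims 7,7,4,1; δ0: rk 4, SNF 1^4; δ1: rk 3, SNF 1^3; δ2: rk 1, SNF 1^1
Ȟ^0: (7−4)−0=3 ⇒ Z^3
Ȟ^1: (7−3)−4=0 ⇒ 0
Ȟ^2: (4−1)−3=0 ⇒ 0

Ȟ^0 = Z^3; Ȟ^1 = 0; Ȟ^2 = 0


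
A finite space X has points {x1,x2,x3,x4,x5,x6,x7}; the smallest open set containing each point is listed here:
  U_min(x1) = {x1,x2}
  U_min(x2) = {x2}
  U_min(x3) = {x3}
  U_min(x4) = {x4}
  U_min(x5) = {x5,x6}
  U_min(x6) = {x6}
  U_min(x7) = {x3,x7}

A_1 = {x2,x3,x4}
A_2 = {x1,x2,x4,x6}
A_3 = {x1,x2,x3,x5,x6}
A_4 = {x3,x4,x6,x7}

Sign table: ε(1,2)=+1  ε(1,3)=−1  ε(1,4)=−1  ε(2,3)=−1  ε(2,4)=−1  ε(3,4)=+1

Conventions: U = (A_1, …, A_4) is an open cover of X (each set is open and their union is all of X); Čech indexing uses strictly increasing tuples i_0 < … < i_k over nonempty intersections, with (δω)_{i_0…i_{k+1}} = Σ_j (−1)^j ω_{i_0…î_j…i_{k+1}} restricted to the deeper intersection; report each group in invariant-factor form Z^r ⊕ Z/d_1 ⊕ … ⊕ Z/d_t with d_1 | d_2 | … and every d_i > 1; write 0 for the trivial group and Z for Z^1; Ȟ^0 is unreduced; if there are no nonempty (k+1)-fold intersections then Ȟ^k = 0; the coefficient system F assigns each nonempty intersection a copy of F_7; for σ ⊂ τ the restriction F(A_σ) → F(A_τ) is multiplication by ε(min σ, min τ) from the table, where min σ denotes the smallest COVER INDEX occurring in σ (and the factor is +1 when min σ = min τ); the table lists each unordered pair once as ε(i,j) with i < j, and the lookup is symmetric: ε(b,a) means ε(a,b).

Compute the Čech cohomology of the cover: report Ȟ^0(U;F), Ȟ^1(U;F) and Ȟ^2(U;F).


Ȟ^0(U;F) ≅ Z/7, Ȟ^1(U;F) ≅ 0, Ȟ^2(U;F) ≅ Z/7

nerve simplices:
  A12={x2,x4} A13={x2,x3} A14={x3,x4} A23={x1,x2,x6} A24={x4,x6} A34={x3,x6}
  A123={x2} A124={x4} A134={x3} A234={x6}
C dims 4,6,4; δ0: rk_F7 3; δ1: rk_F7 3
degree 0: 4−3−0 = 1 → Ȟ^0 ≅ Z/7
degree 1: 6−3−3 = 0 → Ȟ^1 ≅ 0
degree 2: 4−0−3 = 1 → Ȟ^2 ≅ Z/7


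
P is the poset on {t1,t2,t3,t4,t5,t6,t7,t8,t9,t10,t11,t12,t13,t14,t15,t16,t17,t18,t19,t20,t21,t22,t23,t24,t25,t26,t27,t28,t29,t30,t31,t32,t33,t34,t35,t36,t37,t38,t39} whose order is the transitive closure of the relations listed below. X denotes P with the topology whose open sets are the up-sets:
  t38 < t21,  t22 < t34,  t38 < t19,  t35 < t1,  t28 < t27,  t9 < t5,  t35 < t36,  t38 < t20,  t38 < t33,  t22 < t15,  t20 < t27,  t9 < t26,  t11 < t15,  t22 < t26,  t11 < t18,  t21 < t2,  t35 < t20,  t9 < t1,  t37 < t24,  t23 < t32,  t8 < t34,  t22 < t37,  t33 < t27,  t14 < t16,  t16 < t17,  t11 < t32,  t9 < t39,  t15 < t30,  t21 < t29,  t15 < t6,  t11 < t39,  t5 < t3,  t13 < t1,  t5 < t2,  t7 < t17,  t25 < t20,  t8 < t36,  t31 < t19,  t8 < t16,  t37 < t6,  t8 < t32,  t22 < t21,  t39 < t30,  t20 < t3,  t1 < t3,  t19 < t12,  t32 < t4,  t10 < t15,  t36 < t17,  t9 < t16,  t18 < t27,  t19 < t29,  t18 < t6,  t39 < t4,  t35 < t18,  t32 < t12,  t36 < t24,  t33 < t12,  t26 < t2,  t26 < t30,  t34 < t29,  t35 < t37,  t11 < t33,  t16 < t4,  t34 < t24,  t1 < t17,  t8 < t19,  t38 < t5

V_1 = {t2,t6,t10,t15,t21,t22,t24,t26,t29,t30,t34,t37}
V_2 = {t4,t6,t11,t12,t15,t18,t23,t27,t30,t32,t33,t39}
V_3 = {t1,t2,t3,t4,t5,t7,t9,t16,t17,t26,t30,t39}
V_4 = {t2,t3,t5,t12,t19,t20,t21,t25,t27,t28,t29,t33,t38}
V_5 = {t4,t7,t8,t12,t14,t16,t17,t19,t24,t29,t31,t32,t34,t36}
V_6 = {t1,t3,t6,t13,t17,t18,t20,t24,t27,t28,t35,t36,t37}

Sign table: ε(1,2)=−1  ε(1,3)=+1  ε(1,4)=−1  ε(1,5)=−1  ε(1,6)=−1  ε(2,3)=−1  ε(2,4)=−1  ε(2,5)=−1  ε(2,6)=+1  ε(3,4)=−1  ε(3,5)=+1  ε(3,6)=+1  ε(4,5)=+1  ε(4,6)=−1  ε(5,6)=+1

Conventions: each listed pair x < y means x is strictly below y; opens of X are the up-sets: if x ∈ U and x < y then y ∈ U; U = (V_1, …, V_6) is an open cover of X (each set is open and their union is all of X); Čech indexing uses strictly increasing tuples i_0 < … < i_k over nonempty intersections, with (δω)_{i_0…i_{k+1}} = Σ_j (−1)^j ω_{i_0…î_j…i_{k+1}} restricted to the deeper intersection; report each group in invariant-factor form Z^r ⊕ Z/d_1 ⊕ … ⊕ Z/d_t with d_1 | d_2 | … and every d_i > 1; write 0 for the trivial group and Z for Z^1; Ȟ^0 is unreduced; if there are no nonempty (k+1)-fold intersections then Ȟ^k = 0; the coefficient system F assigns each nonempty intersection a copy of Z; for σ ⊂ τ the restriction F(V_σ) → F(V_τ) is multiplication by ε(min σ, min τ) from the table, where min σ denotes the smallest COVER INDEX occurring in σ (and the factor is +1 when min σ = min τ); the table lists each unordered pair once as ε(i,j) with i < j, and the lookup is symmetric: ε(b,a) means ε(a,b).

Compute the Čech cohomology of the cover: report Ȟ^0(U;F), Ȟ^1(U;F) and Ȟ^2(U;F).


nonempty overlaps:
  V12={t6,t15,t30} V13={t2,t26,t30} V14={t2,t21,t29} V15={t24,t29,t34} V16={t6,t24,t37} V23={t4,t30,t39} V24={t12,t27,t33} V25={t4,t12,t32} V26={t6,t18,t27} V34={t2,t3,t5} V35={t4,t7,t16,t17} V36={t1,t3,t17} V45={t12,t19,t29} V46={t3,t20,t27,t28} V56={t17,t24,t36}
  V123={t30} V126={t6} V134={t2} V145={t29} V156={t24} V235={t4} V245={t12} V246={t27} V346={t3} V356={t17}
C dims 6,15,10; δ0: rk 6, SNF 1^5·2; δ1: rk 9, SNF 1^9
degree 0: 6−6−0 = 0 → Ȟ^0 ≅ 0
degree 1: 15−9−6 = 0 plus torsion [2] → Ȟ^1 ≅ Z/2
degree 2: 10−0−9 = 1 → Ȟ^2 ≅ Z

Ȟ^0(U;F) ≅ 0,  Ȟ^1(U;F) ≅ Z/2,  Ȟ^2(U;F) ≅ Z


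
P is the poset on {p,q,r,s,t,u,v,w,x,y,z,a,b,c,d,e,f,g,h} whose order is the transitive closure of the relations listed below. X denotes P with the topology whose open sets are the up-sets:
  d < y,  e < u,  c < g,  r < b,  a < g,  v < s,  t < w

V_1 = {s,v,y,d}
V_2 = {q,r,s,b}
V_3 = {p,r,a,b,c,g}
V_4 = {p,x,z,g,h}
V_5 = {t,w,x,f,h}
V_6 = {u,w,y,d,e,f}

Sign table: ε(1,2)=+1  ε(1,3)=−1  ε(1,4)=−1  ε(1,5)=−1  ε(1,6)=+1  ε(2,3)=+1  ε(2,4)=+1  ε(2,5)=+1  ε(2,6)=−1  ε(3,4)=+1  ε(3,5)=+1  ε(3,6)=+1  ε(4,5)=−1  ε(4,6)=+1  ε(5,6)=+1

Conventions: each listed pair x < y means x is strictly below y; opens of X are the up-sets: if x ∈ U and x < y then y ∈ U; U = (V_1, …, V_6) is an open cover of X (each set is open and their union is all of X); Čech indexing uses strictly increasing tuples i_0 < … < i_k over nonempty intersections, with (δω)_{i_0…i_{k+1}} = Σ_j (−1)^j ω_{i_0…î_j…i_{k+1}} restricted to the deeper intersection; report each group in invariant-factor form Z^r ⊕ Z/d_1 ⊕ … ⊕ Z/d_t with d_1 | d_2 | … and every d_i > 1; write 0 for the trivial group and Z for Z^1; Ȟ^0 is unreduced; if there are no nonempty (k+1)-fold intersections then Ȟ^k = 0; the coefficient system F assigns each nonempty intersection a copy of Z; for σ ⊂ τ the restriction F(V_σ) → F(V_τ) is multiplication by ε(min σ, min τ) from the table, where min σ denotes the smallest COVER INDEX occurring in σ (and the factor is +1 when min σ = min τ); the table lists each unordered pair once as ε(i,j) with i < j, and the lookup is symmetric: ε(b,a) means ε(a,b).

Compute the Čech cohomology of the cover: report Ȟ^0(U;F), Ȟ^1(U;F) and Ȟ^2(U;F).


nonempty intersections:
  V12={s} V16={y,d} V23={r,b} V34={p,g} V45={x,h} V56={w,f}
C dims 6,6; δ0: rk 6, SNF 1^5·2
Ȟ^0: (6−6)−0=0 ⇒ 0
Ȟ^1: (6−0)−6=0 plus torsion [2] ⇒ Z/2
Ȟ^2: (0−0)−0=0 ⇒ 0

Ȟ^0 ≅ 0,  Ȟ^1 ≅ Z/2,  Ȟ^2 ≅ 0


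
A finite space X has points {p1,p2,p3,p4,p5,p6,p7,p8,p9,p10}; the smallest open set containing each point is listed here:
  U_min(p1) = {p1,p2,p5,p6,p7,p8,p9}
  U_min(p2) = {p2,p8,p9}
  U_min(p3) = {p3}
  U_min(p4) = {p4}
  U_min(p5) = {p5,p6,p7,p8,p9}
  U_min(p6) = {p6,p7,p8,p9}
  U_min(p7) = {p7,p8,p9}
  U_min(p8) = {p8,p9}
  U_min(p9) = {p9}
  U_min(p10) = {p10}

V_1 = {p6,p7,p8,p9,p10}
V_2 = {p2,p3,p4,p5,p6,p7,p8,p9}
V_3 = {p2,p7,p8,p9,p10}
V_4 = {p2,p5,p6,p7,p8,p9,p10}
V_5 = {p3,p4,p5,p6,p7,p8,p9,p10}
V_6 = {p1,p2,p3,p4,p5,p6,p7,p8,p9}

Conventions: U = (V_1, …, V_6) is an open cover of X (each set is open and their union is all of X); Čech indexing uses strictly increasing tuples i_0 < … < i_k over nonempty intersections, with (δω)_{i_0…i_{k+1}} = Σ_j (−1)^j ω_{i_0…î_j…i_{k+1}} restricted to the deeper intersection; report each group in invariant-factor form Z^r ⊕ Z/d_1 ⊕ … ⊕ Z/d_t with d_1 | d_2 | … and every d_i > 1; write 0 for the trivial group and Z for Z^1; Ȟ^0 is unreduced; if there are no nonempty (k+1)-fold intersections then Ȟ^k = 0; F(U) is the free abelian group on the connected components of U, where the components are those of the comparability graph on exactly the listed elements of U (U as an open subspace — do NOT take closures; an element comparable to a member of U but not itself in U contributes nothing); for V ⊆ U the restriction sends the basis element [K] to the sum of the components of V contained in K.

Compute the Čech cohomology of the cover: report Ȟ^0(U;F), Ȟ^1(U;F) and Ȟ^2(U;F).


nonempty overlaps:
  V12={p6,p7,p8,p9} V13={p7,p8,p9,p10} V14={p6,p7,p8,p9,p10} V15={p6,p7,p8,p9,p10} V16={p6,p7,p8,p9} V23={p2,p7,p8,p9} V24={p2,p5,p6,p7,p8,p9} V25={p3,p4,p5,p6,p7,p8,p9} V26={p2,p3,p4,p5,p6,p7,p8,p9} V34={p2,p7,p8,p9,p10} V35={p7,p8,p9,p10} V36={p2,p7,p8,p9} V45={p5,p6,p7,p8,p9,p10} V46={p2,p5,p6,p7,p8,p9} V56={p3,p4,p5,p6,p7,p8,p9}
  V123={p7,p8,p9} V124={p6,p7,p8,p9} V125={p6,p7,p8,p9} V126={p6,p7,p8,p9} V134={p7,p8,p9,p10} V135={p7,p8,p9,p10} V136={p7,p8,p9} V145={p6,p7,p8,p9,p10} V146={p6,p7,p8,p9} V156={p6,p7,p8,p9} V234={p2,p7,p8,p9} V235={p7,p8,p9} V236={p2,p7,p8,p9} V245={p5,p6,p7,p8,p9} V246={p2,p5,p6,p7,p8,p9} V256={p3,p4,p5,p6,p7,p8,p9} V345={p7,p8,p9,p10} V346={p2,p7,p8,p9} V356={p7,p8,p9} V456={p5,p6,p7,p8,p9}
  V1234={p7,p8,p9} V1235={p7,p8,p9} V1236={p7,p8,p9} V1245={p6,p7,p8,p9} V1246={p6,p7,p8,p9} V1256={p6,p7,p8,p9} V1345={p7,p8,p9,p10} V1346={p7,p8,p9} V1356={p7,p8,p9} V1456={p6,p7,p8,p9} V2345={p7,p8,p9} V2346={p2,p7,p8,p9} V2356={p7,p8,p9} V2456={p5,p6,p7,p8,p9} V3456={p7,p8,p9}
  V12345={p7,p8,p9} V12346={p7,p8,p9} V12356={p7,p8,p9} V12456={p6,p7,p8,p9} V13456={p7,p8,p9} V23456={p7,p8,p9}
  V123456={p7,p8,p9}
components per intersection:
  V1: {p6,p7,p8,p9} {p10}
  V2: {p2,p5,p6,p7,p8,p9} {p3} {p4}
  V3: {p2,p7,p8,p9} {p10}
  V4: {p2,p5,p6,p7,p8,p9} {p10}
  V5: {p3} {p4} {p5,p6,p7,p8,p9} {p10}
  V6: {p1,p2,p5,p6,p7,p8,p9} {p3} {p4}
  V12: {p6,p7,p8,p9}
  V13: {p7,p8,p9} {p10}
  V14: {p6,p7,p8,p9} {p10}
  V15: {p6,p7,p8,p9} {p10}
  V16: {p6,p7,p8,p9}
  V23: {p2,p7,p8,p9}
  V24: {p2,p5,p6,p7,p8,p9}
  V25: {p3} {p4} {p5,p6,p7,p8,p9}
  V26: {p2,p5,p6,p7,p8,p9} {p3} {p4}
  V34: {p2,p7,p8,p9} {p10}
  V35: {p7,p8,p9} {p10}
  V36: {p2,p7,p8,p9}
  V45: {p5,p6,p7,p8,p9} {p10}
  V46: {p2,p5,p6,p7,p8,p9}
  V56: {p3} {p4} {p5,p6,p7,p8,p9}
  V123: {p7,p8,p9}
  V124: {p6,p7,p8,p9}
  V125: {p6,p7,p8,p9}
  V126: {p6,p7,p8,p9}
  V134: {p7,p8,p9} {p10}
  V135: {p7,p8,p9} {p10}
  V136: {p7,p8,p9}
  V145: {p6,p7,p8,p9} {p10}
  V146: {p6,p7,p8,p9}
  V156: {p6,p7,p8,p9}
  V234: {p2,p7,p8,p9}
  V235: {p7,p8,p9}
  V236: {p2,p7,p8,p9}
  V245: {p5,p6,p7,p8,p9}
  V246: {p2,p5,p6,p7,p8,p9}
  V256: {p3} {p4} {p5,p6,p7,p8,p9}
  V345: {p7,p8,p9} {p10}
  V346: {p2,p7,p8,p9}
  V356: {p7,p8,p9}
  V456: {p5,p6,p7,p8,p9}
  V1234: {p7,p8,p9}
  V1235: {p7,p8,p9}
  V1236: {p7,p8,p9}
  V1245: {p6,p7,p8,p9}
  V1246: {p6,p7,p8,p9}
  V1256: {p6,p7,p8,p9}
  V1345: {p7,p8,p9} {p10}
  V1346: {p7,p8,p9}
  V1356: {p7,p8,p9}
  V1456: {p6,p7,p8,p9}
  V2345: {p7,p8,p9}
  V2346: {p2,p7,p8,p9}
  V2356: {p7,p8,p9}
  V2456: {p5,p6,p7,p8,p9}
  V3456: {p7,p8,p9}
  V12345: {p7,p8,p9}
  V12346: {p7,p8,p9}
  V12356: {p7,p8,p9}
  V12456: {p6,p7,p8,p9}
  V13456: {p7,p8,p9}
  V23456: {p7,p8,p9}
  V123456: {p7,p8,p9}
C dims 16,27,26,16; δ0: rk 12, SNF 1^12; δ1: rk 15, SNF 1^15; δ2: rk 11, SNF 1^11
degree 0: 16−12−0 = 4 → Ȟ^0 ≅ Z^4
degree 1: 27−15−12 = 0 → Ȟ^1 ≅ 0
degree 2: 26−11−15 = 0 → Ȟ^2 ≅ 0

Ȟ^0(U;F) ≅ Z^4,  Ȟ^1(U;F) ≅ 0,  Ȟ^2(U;F) ≅ 0


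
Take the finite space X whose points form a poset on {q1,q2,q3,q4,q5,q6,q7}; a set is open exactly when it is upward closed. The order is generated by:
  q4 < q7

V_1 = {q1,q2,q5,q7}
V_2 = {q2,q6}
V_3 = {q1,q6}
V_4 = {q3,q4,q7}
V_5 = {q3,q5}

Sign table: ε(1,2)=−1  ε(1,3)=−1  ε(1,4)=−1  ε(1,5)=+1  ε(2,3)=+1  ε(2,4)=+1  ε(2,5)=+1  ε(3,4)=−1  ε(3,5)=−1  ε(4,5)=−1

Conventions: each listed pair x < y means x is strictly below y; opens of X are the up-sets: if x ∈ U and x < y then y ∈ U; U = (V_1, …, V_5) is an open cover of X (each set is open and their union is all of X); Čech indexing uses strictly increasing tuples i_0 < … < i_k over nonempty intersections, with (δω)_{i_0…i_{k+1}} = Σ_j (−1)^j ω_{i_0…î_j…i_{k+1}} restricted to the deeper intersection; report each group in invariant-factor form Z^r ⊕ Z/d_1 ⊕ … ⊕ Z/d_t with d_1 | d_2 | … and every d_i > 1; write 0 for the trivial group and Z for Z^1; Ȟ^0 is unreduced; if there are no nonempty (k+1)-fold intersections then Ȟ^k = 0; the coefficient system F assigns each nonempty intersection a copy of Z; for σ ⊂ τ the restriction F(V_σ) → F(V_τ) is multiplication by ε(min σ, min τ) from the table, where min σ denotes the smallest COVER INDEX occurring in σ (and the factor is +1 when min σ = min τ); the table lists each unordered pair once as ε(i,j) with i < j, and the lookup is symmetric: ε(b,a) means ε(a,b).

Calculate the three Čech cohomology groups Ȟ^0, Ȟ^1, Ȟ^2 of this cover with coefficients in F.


nonempty overlaps:
  V12={q2} V13={q1} V14={q7} V15={q5} V23={q6} V45={q3}
C dims 5,6; δ0: rk 4, SNF 1^4
degree 0: 5−4−0 = 1 → Ȟ^0 ≅ Z
degree 1: 6−0−4 = 2 → Ȟ^1 ≅ Z^2
degree 2: 0−0−0 = 0 → Ȟ^2 ≅ 0

Ȟ^0 = Z; Ȟ^1 = Z^2; Ȟ^2 = 0


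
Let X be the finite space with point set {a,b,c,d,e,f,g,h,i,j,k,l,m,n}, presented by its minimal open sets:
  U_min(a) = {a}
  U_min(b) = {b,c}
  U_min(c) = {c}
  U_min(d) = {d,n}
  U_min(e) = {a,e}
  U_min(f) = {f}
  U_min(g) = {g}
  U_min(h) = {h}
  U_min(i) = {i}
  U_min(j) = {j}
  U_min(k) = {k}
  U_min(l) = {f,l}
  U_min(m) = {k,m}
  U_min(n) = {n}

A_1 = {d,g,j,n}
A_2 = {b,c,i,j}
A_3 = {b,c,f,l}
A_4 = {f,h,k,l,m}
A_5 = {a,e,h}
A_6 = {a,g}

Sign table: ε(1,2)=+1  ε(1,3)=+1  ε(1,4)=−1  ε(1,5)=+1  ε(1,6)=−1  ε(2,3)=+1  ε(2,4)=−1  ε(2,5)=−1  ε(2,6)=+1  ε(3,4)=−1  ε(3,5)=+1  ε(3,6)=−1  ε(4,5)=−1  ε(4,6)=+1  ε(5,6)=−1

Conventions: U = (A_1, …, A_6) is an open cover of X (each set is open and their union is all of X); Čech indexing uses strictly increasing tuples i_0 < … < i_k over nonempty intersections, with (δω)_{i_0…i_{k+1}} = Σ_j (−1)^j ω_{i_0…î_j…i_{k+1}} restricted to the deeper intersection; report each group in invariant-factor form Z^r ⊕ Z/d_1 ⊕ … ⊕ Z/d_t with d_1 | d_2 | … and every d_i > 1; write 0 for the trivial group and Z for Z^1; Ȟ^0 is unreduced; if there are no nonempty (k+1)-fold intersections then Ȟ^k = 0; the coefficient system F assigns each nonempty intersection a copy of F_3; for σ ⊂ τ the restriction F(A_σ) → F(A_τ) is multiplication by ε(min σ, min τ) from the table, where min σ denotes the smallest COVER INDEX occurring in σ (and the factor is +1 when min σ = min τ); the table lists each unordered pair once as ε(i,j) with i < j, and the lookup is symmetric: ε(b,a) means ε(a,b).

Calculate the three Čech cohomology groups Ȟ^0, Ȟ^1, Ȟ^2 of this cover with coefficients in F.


intersection data:
  A12={j} A16={g} A23={b,c} A34={f,l} A45={h} A56={a}
C dims 6,6; δ0: rk_F3 5
Ȟ^0 = (6 − 5) − 0 = 1, so Ȟ^0 ≅ Z/3
Ȟ^1 = (6 − 0) − 5 = 1, so Ȟ^1 ≅ Z/3
Ȟ^2 = (0 − 0) − 0 = 0, so Ȟ^2 ≅ 0

Ȟ^0(U;F) ≅ Z/3, Ȟ^1(U;F) ≅ Z/3 and Ȟ^2(U;F) ≅ 0


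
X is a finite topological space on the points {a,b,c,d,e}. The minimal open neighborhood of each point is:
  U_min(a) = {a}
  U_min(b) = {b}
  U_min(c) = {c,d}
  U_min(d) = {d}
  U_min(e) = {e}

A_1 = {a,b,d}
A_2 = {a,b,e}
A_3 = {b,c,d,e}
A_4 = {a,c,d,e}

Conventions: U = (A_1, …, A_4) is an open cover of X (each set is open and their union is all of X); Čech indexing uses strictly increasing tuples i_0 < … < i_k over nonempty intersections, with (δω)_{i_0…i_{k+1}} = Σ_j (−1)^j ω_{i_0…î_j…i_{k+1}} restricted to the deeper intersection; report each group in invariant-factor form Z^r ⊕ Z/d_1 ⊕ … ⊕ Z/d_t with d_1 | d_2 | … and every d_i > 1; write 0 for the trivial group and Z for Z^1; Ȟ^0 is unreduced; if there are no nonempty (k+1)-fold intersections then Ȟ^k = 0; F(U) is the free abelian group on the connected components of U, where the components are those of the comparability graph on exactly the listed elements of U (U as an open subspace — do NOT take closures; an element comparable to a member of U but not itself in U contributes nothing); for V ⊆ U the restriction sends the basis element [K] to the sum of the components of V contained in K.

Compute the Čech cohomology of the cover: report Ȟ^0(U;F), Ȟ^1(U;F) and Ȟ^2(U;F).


nerve of the cover:
  A12={a,b} A13={b,d} A14={a,d} A23={b,e} A24={a,e} A34={c,d,e}
  A123={b} A124={a} A134={d} A234={e}
components per intersection:
  A1: {a} {b} {d}
  A2: {a} {b} {e}
  A3: {b} {c,d} {e}
  A4: {a} {c,d} {e}
  A12: {a} {b}
  A13: {b} {d}
  A14: {a} {d}
  A23: {b} {e}
  A24: {a} {e}
  A34: {c,d} {e}
  A123: {b}
  A124: {a}
  A134: {d}
  A234: {e}
C dims 12,12,4; δ0: rk 8, SNF 1^8; δ1: rk 4, SNF 1^4
Ȟ^0 = (12 − 8) − 0 = 4, so Ȟ^0 ≅ Z^4
Ȟ^1 = (12 − 4) − 8 = 0, so Ȟ^1 ≅ 0
Ȟ^2 = (4 − 0) − 4 = 0, so Ȟ^2 ≅ 0

Ȟ^0 ≅ Z^4, Ȟ^1 ≅ 0 and Ȟ^2 ≅ 0


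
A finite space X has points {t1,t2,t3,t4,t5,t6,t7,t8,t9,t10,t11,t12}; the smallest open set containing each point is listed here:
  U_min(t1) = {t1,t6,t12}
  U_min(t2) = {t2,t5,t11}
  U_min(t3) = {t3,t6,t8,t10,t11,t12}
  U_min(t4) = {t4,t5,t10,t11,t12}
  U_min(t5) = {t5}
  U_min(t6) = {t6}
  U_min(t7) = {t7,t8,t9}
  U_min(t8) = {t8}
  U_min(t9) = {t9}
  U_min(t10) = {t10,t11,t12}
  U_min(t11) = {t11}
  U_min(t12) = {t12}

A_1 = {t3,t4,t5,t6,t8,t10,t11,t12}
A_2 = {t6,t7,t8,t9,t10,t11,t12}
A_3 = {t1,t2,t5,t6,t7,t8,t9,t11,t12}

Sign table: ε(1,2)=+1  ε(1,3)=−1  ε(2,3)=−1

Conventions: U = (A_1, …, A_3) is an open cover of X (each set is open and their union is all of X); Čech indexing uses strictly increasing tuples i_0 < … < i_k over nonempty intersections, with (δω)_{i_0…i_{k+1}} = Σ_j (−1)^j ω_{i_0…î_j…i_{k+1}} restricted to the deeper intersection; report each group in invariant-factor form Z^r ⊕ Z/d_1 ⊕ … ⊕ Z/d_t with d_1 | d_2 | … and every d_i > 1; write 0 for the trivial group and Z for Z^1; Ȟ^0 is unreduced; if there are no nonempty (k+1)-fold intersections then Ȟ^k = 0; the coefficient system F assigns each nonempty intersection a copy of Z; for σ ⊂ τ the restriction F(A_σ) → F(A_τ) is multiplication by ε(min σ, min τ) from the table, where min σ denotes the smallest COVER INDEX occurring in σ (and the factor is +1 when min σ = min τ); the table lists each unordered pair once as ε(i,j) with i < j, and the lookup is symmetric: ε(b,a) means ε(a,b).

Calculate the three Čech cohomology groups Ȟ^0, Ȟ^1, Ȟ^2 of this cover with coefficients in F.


Ȟ^0 ≅ Z,  Ȟ^1 ≅ 0,  Ȟ^2 ≅ 0

nonempty overlaps:
  A12={t6,t8,t10,t11,t12} A13={t5,t6,t8,t11,t12} A23={t6,t7,t8,t9,t11,t12}
  A123={t6,t8,t11,t12}
C dims 3,3,1; δ0: rk 2, SNF 1^2; δ1: rk 1, SNF 1^1
degree 0: 3−2−0 = 1 → Ȟ^0 ≅ Z
degree 1: 3−1−2 = 0 → Ȟ^1 ≅ 0
degree 2: 1−0−1 = 0 → Ȟ^2 ≅ 0


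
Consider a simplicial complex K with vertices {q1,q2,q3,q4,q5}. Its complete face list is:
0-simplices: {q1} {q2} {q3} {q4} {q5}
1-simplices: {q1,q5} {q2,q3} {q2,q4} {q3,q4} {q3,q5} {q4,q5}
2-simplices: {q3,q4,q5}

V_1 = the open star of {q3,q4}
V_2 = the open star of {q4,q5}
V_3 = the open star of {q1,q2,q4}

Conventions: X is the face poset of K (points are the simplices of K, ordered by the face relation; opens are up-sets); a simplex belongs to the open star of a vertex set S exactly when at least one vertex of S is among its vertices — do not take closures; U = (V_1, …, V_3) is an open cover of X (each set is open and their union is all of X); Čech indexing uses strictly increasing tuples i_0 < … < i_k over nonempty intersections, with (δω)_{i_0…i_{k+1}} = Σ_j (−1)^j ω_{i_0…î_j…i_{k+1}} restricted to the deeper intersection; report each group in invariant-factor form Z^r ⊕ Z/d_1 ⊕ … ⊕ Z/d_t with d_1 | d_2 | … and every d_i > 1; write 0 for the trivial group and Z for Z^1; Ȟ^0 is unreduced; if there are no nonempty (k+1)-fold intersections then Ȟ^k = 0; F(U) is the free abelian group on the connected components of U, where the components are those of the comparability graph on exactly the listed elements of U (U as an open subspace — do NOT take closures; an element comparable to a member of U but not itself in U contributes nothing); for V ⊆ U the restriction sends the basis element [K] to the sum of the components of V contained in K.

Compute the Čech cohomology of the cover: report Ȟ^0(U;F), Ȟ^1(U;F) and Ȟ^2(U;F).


Ȟ^0 ≅ Z, Ȟ^1 ≅ Z, Ȟ^2 ≅ 0

nerve of the cover:
  V1={{q3},{q4},{q2,q3},{q2,q4},{q3,q4},{q3,q5},{q4,q5},{q3,q4,q5}} V2={{q4},{q5},{q1,q5},{q2,q4},{q3,q4},{q3,q5},{q4,q5},{q3,q4,q5}} V3={{q1},{q2},{q4},{q1,q5},{q2,q3},{q2,q4},{q3,q4},{q4,q5},{q3,q4,q5}}
  V12={{q4},{q2,q4},{q3,q4},{q3,q5},{q4,q5},{q3,q4,q5}} V13={{q4},{q2,q3},{q2,q4},{q3,q4},{q4,q5},{q3,q4,q5}} V23={{q4},{q1,q5},{q2,q4},{q3,q4},{q4,q5},{q3,q4,q5}}
  V123={{q4},{q2,q4},{q3,q4},{q4,q5},{q3,q4,q5}}
components per intersection:
  V1: {{q3},{q4},{q2,q3},{q2,q4},{q3,q4},{q3,q5},{q4,q5},{q3,q4,q5}}
  V2: {{q4},{q5},{q1,q5},{q2,q4},{q3,q4},{q3,q5},{q4,q5},{q3,q4,q5}}
  V3: {{q1},{q1,q5}} {{q2},{q4},{q2,q3},{q2,q4},{q3,q4},{q4,q5},{q3,q4,q5}}
  V12: {{q4},{q2,q4},{q3,q4},{q3,q5},{q4,q5},{q3,q4,q5}}
  V13: {{q4},{q2,q4},{q3,q4},{q4,q5},{q3,q4,q5}} {{q2,q3}}
  V23: {{q4},{q2,q4},{q3,q4},{q4,q5},{q3,q4,q5}} {{q1,q5}}
  V123: {{q4},{q2,q4},{q3,q4},{q4,q5},{q3,q4,q5}}
C dims 4,5,1; δ0: rk 3, SNF 1^3; δ1: rk 1, SNF 1^1
Ȟ^0 = (4 − 3) − 0 = 1, so Ȟ^0 ≅ Z
Ȟ^1 = (5 − 1) − 3 = 1, so Ȟ^1 ≅ Z
Ȟ^2 = (1 − 0) − 1 = 0, so Ȟ^2 ≅ 0
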